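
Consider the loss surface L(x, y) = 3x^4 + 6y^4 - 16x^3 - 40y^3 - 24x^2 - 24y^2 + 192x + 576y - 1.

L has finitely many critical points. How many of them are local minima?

4

L separates as a function of x plus a function of y, so ∇L=0 decouples.
∂L/∂x = 12(x - 4)(x - 2)(x + 2) = 0 at x ∈ {-2, 2, 4}; ∂L/∂y = 24(y - 4)(y - 3)(y + 2) = 0 at y ∈ {-2, 3, 4}.
The Hessian is diagonal: diag(L_xx, L_yy). Second derivatives: L_xx(-2)=288, L_xx(2)=-96, L_xx(4)=144; L_yy(-2)=720, L_yy(3)=-120, L_yy(4)=144.
Local minima occur where both diagonal entries positive: (-2, -2), (-2, 4), (4, -2), (4, 4). Count: 4.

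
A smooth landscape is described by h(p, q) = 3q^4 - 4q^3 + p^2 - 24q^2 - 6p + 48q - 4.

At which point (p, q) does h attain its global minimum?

h(p,q) separates as A(p) + B(q) − 4, so its minimum is min A + min B − 4.
A'(p) = 2p - 6 vanishes at p ∈ {3}; B'(q) = 12(q - 2)(q - 1)(q + 2) vanishes at q ∈ {-2, 1, 2}.
Local minima of A (where A''>0): A(3)=-9. Local minima of B: B(-2)=-112, B(2)=16.
So the global minimum of h is A(3) + B(-2) − 4 = -9 − 112 − 4 = -125, attained at (3, -2).

(3, -2)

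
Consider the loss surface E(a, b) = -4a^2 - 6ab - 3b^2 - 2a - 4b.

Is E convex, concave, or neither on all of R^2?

concave

E is quadratic, so its Hessian is the constant matrix H = [[-8, -6], [-6, -6]].
det(H) = 12, tr(H) = -14.
det(H) > 0 and tr(H) < 0, so H is negative definite everywhere: concave.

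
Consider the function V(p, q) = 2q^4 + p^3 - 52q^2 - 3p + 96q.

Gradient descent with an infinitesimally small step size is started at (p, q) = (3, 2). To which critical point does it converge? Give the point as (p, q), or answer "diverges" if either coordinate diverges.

V is separable, so gradient descent decouples: p follows -∂V/∂p, q follows -∂V/∂q.
∂V/∂p = 3(p - 1)(p + 1); at p=3 this is 24, so p decreases.
∂V/∂q = 8(q - 3)(q - 1)(q + 4); at q=2 this is -48, so q increases.
p converges to its nearest critical value 1 (a local min of the p-part); q converges to 3. The iterate converges to (1, 3).

(1, 3)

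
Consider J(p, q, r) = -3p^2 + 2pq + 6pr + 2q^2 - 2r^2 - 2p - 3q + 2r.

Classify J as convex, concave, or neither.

J is quadratic, so its Hessian is the constant matrix H = [[-6, 2, 6], [2, 4, 0], [6, 0, -4]].
Leading principal minors: -6, -28, -32.
Neither pattern holds ⇒ H is indefinite ⇒ neither convex nor concave.

neither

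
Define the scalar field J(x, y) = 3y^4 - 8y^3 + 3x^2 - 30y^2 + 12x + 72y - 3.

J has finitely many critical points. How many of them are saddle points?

1

J separates as a function of x plus a function of y, so ∇J=0 decouples.
∂J/∂x = 6(x + 2) = 0 at x ∈ {-2}; ∂J/∂y = 12(y - 3)(y - 1)(y + 2) = 0 at y ∈ {-2, 1, 3}.
The Hessian is diagonal: diag(J_xx, J_yy). Second derivatives: J_xx(-2)=6; J_yy(-2)=180, J_yy(1)=-72, J_yy(3)=120.
Saddle points occur where the two diagonal entries have opposite signs: (-2, 1). Count: 1.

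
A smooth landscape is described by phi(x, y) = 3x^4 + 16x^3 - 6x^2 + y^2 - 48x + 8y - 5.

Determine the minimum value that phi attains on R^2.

-181

phi(x,y) separates as P(x) + Q(y) − 5, so its minimum is min P + min Q − 5.
P'(x) = 12(x - 1)(x + 1)(x + 4) vanishes at x ∈ {-4, -1, 1}; Q'(y) = 2y + 8 vanishes at y ∈ {-4}.
Local minima of P (where P''>0): P(-4)=-160, P(1)=-35. Local minima of Q: Q(-4)=-16.
So the global minimum of phi is P(-4) + Q(-4) − 5 = -160 − 16 − 5 = -181, attained at (-4, -4).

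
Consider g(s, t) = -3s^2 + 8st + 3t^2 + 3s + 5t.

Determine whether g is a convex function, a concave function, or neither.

neither

g is quadratic, so its Hessian is the constant matrix H = [[-6, 8], [8, 6]].
det(H) = -100, tr(H) = 0.
det(H) < 0, so H is indefinite: neither convex nor concave.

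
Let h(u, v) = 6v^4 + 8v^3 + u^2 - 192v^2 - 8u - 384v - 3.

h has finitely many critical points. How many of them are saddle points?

1

h separates as a function of u plus a function of v, so ∇h=0 decouples.
∂h/∂u = 2(u - 4) = 0 at u ∈ {4}; ∂h/∂v = 24(v - 4)(v + 1)(v + 4) = 0 at v ∈ {-4, -1, 4}.
The Hessian is diagonal: diag(h_uu, h_vv). Second derivatives: h_uu(4)=2; h_vv(-4)=576, h_vv(-1)=-360, h_vv(4)=960.
Saddle points occur where the two diagonal entries have opposite signs: (4, -1). Count: 1.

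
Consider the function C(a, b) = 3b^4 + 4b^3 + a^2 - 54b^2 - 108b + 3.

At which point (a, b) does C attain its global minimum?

(0, 3)

C(a,b) separates as P(a) + Q(b) + 3, so its minimum is min P + min Q + 3.
P'(a) = 2a vanishes at a ∈ {0}; Q'(b) = 12(b - 3)(b + 1)(b + 3) vanishes at b ∈ {-3, -1, 3}.
Local minima of P (where P''>0): P(0)=0. Local minima of Q: Q(-3)=-27, Q(3)=-459.
So the global minimum of C is P(0) + Q(3) + 3 = 0 − 459 + 3 = -456, attained at (0, 3).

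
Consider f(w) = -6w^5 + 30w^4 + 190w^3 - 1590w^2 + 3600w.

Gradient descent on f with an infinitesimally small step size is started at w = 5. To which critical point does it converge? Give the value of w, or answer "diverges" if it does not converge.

diverges

f'(w) = -30(w - 4)(w - 3)(w - 2)(w + 5), so f'(5) = -1800.
Gradient descent moves in the -f' direction, i.e. w is increasing.
There is no critical point above w=5, and f' keeps the same sign, so the iterate runs off to +∞.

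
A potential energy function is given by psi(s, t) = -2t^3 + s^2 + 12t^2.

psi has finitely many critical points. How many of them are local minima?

1

psi separates as a function of s plus a function of t, so ∇psi=0 decouples.
∂psi/∂s = 2s = 0 at s ∈ {0}; ∂psi/∂t = -6t(t - 4) = 0 at t ∈ {0, 4}.
The Hessian is diagonal: diag(psi_ss, psi_tt). Second derivatives: psi_ss(0)=2; psi_tt(0)=24, psi_tt(4)=-24.
Local minima occur where both diagonal entries positive: (0, 0). Count: 1.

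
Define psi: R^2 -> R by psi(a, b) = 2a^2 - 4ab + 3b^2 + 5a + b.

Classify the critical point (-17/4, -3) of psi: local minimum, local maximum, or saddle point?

The Hessian of psi is constant: H = [[4, -4], [-4, 6]].
det(H) = 4·6 − (-4)² = 8.
det(H) > 0 and tr(H) = 10 > 0, so H is positive definite and the point is a local minimum.

local minimum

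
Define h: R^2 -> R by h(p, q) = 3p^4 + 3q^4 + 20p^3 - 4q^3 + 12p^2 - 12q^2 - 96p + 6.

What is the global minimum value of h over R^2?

-87

h(p,q) separates as A(p) + B(q) + 6, so its minimum is min A + min B + 6.
A'(p) = 12(p - 1)(p + 2)(p + 4) vanishes at p ∈ {-4, -2, 1}; B'(q) = 12q(q - 2)(q + 1) vanishes at q ∈ {-1, 0, 2}.
Local minima of A (where A''>0): A(-4)=64, A(1)=-61. Local minima of B: B(-1)=-5, B(2)=-32.
So the global minimum of h is A(1) + B(2) + 6 = -61 − 32 + 6 = -87, attained at (1, 2).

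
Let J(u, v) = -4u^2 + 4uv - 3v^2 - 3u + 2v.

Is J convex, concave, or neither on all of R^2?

J is quadratic, so its Hessian is the constant matrix H = [[-8, 4], [4, -6]].
det(H) = 32, tr(H) = -14.
det(H) > 0 and tr(H) < 0, so H is negative definite everywhere: concave.

concave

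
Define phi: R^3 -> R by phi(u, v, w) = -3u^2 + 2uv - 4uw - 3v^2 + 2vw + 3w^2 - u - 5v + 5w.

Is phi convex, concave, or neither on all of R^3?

neither

phi is quadratic, so its Hessian is the constant matrix H = [[-6, 2, -4], [2, -6, 2], [-4, 2, 6]].
Leading principal minors: -6, 32, 280.
Neither pattern holds ⇒ H is indefinite ⇒ neither convex nor concave.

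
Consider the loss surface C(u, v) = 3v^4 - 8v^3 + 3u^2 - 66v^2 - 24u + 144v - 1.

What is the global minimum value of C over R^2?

-616

C(u,v) separates as P(u) + Q(v) − 1, so its minimum is min P + min Q − 1.
P'(u) = 6u - 24 vanishes at u ∈ {4}; Q'(v) = 12(v - 4)(v - 1)(v + 3) vanishes at v ∈ {-3, 1, 4}.
Local minima of P (where P''>0): P(4)=-48. Local minima of Q: Q(-3)=-567, Q(4)=-224.
So the global minimum of C is P(4) + Q(-3) − 1 = -48 − 567 − 1 = -616, attained at (4, -3).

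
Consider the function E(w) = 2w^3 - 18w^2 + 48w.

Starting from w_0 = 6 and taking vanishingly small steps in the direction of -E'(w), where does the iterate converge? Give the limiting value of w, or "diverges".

4

E'(w) = 6(w - 4)(w - 2), so E'(6) = 48.
Gradient descent moves in the -E' direction, i.e. w is decreasing.
The nearest critical point in that direction is w = 4, where E'' = 12 > 0 (a local minimum). The iterate converges there.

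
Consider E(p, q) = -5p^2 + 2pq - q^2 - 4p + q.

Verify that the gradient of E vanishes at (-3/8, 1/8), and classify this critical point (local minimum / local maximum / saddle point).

∇E = (-10p + 2q - 4, 2p - 2q + 1); substituting (-3/8, 1/8) gives ∇E = (0, 0), so (-3/8, 1/8) is indeed a critical point.
The Hessian of E is constant: H = [[-10, 2], [2, -2]].
det(H) = (-10)·(-2) − 2² = 16.
det(H) > 0 and tr(H) = -12 < 0, so H is negative definite and the point is a local maximum.

local maximum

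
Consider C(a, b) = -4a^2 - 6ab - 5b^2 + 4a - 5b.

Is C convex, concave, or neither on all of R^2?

C is quadratic, so its Hessian is the constant matrix H = [[-8, -6], [-6, -10]].
det(H) = 44, tr(H) = -18.
det(H) > 0 and tr(H) < 0, so H is negative definite everywhere: concave.

concave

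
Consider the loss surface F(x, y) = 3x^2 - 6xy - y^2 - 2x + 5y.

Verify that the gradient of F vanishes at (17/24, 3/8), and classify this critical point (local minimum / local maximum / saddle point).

saddle point

∇F = (6x - 6y - 2, -6x - 2y + 5); substituting (17/24, 3/8) gives ∇F = (0, 0), so (17/24, 3/8) is indeed a critical point.
The Hessian of F is constant: H = [[6, -6], [-6, -2]].
det(H) = 6·(-2) − (-6)² = -48.
Since det(H) < 0, H is indefinite and the critical point is a saddle point.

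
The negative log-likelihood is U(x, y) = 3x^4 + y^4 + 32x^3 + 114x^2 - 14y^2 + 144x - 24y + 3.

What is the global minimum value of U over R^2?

-173

U(x,y) separates as P(x) + Q(y) + 3, so its minimum is min P + min Q + 3.
P'(x) = 12(x + 1)(x + 3)(x + 4) vanishes at x ∈ {-4, -3, -1}; Q'(y) = 4(y - 3)(y + 1)(y + 2) vanishes at y ∈ {-2, -1, 3}.
Local minima of P (where P''>0): P(-4)=-32, P(-1)=-59. Local minima of Q: Q(-2)=8, Q(3)=-117.
So the global minimum of U is P(-1) + Q(3) + 3 = -59 − 117 + 3 = -173, attained at (-1, 3).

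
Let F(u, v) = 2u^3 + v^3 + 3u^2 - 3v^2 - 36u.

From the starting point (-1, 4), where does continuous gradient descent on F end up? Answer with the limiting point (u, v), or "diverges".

F is separable, so gradient descent decouples: u follows -∂F/∂u, v follows -∂F/∂v.
∂F/∂u = 6(u - 2)(u + 3); at u=-1 this is -36, so u increases.
∂F/∂v = 3v(v - 2); at v=4 this is 24, so v decreases.
u converges to its nearest critical value 2 (a local min of the u-part); v converges to 2. The iterate converges to (2, 2).

(2, 2)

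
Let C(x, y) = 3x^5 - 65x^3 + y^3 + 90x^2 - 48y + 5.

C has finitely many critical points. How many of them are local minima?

2

C separates as a function of x plus a function of y, so ∇C=0 decouples.
∂C/∂x = 15x(x - 3)(x - 1)(x + 4) = 0 at x ∈ {-4, 0, 1, 3}; ∂C/∂y = 3(y - 4)(y + 4) = 0 at y ∈ {-4, 4}.
The Hessian is diagonal: diag(C_xx, C_yy). Second derivatives: C_xx(-4)=-2100, C_xx(0)=180, C_xx(1)=-150, C_xx(3)=630; C_yy(-4)=-24, C_yy(4)=24.
Local minima occur where both diagonal entries positive: (0, 4), (3, 4). Count: 2.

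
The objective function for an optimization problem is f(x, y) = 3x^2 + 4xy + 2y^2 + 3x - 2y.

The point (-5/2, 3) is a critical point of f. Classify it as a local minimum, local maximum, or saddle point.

The Hessian of f is constant: H = [[6, 4], [4, 4]].
det(H) = 6·4 − 4² = 8.
det(H) > 0 and tr(H) = 10 > 0, so H is positive definite and the point is a local minimum.

local minimum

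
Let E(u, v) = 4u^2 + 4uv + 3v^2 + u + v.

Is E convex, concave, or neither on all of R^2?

E is quadratic, so its Hessian is the constant matrix H = [[8, 4], [4, 6]].
det(H) = 32, tr(H) = 14.
det(H) > 0 and tr(H) > 0, so H is positive definite everywhere: convex.

convex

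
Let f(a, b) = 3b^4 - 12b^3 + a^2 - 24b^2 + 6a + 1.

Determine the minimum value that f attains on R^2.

-392

f(a,b) separates as P(a) + Q(b) + 1, so its minimum is min P + min Q + 1.
P'(a) = 2a + 6 vanishes at a ∈ {-3}; Q'(b) = 12b(b - 4)(b + 1) vanishes at b ∈ {-1, 0, 4}.
Local minima of P (where P''>0): P(-3)=-9. Local minima of Q: Q(-1)=-9, Q(4)=-384.
So the global minimum of f is P(-3) + Q(4) + 1 = -9 − 384 + 1 = -392, attained at (-3, 4).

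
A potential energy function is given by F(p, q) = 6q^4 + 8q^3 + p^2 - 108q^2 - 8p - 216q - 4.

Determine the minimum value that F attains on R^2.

-938

F(p,q) separates as A(p) + B(q) − 4, so its minimum is min A + min B − 4.
A'(p) = 2p - 8 vanishes at p ∈ {4}; B'(q) = 24(q - 3)(q + 1)(q + 3) vanishes at q ∈ {-3, -1, 3}.
Local minima of A (where A''>0): A(4)=-16. Local minima of B: B(-3)=-54, B(3)=-918.
So the global minimum of F is A(4) + B(3) − 4 = -16 − 918 − 4 = -938, attained at (4, 3).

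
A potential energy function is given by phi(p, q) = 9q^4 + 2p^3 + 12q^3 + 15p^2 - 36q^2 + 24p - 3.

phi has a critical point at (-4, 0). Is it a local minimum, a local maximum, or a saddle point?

local maximum

The mixed partial ∂²phi/∂p∂q is 0, so the Hessian at any point is diag(phi_pp, phi_qq) = diag(6(2p + 5), 36(3q^2 + 2q - 2)).
At (-4, 0): H = diag(-18, -72).
Both eigenvalues are negative, so H is negative definite: a local maximum.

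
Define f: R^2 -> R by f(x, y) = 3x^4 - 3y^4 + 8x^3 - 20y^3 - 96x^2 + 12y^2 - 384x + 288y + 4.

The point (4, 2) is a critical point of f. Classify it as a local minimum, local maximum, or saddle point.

saddle point

The mixed partial ∂²f/∂x∂y is 0, so the Hessian at any point is diag(f_xx, f_yy) = diag(12(3x^2 + 4x - 16), 12(-3y^2 - 10y + 2)).
At (4, 2): H = diag(576, -360).
The eigenvalues have opposite signs, so H is indefinite: a saddle point.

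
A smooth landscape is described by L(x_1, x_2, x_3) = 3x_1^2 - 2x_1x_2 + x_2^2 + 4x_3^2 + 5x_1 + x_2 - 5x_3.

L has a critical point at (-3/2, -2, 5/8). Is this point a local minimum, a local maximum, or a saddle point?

The Hessian is constant: H = [[6, -2, 0], [-2, 2, 0], [0, 0, 8]].
Leading principal minors: Δ₁ = 6, Δ₂ = 8, Δ₃ = 64.
All leading minors are positive, so H is positive definite: a local minimum.

local minimum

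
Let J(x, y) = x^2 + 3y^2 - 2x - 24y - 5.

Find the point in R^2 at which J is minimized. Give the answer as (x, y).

(1, 4)

J(x,y) separates as P(x) + Q(y) − 5, so its minimum is min P + min Q − 5.
P'(x) = 2x - 2 vanishes at x ∈ {1}; Q'(y) = 6y - 24 vanishes at y ∈ {4}.
Local minima of P (where P''>0): P(1)=-1. Local minima of Q: Q(4)=-48.
So the global minimum of J is P(1) + Q(4) − 5 = -1 − 48 − 5 = -54, attained at (1, 4).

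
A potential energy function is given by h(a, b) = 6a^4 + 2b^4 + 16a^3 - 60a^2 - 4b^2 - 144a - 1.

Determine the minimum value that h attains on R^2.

h(a,b) separates as P(a) + Q(b) − 1, so its minimum is min P + min Q − 1.
P'(a) = 24(a - 2)(a + 1)(a + 3) vanishes at a ∈ {-3, -1, 2}; Q'(b) = 8b(b - 1)(b + 1) vanishes at b ∈ {-1, 0, 1}.
Local minima of P (where P''>0): P(-3)=-54, P(2)=-304. Local minima of Q: Q(-1)=-2, Q(1)=-2.
So the global minimum of h is P(2) + Q(-1) − 1 = -304 − 2 − 1 = -307, attained at (2, -1).

-307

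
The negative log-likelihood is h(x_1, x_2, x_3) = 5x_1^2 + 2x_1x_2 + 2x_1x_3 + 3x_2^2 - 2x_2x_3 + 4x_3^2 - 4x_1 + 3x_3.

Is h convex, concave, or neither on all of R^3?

h is quadratic, so its Hessian is the constant matrix H = [[10, 2, 2], [2, 6, -2], [2, -2, 8]].
Leading principal minors: 10, 56, 368.
All positive ⇒ H ≻ 0 ⇒ convex.

convex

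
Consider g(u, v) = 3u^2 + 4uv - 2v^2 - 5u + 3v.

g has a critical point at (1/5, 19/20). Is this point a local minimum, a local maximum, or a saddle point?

The Hessian of g is constant: H = [[6, 4], [4, -4]].
det(H) = 6·(-4) − 4² = -40.
Since det(H) < 0, H is indefinite and the critical point is a saddle point.

saddle point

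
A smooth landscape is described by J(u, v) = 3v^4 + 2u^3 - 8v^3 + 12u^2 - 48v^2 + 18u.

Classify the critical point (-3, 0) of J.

local maximum

The mixed partial ∂²J/∂u∂v is 0, so the Hessian at any point is diag(J_uu, J_vv) = diag(12(u + 2), 12(3v^2 - 4v - 8)).
At (-3, 0): H = diag(-12, -96).
Both eigenvalues are negative, so H is negative definite: a local maximum.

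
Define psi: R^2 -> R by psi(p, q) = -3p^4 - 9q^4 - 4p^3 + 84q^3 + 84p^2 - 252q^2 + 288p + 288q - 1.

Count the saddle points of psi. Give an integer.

psi separates as a function of p plus a function of q, so ∇psi=0 decouples.
∂psi/∂p = -12(p - 4)(p + 2)(p + 3) = 0 at p ∈ {-3, -2, 4}; ∂psi/∂q = -36(q - 4)(q - 2)(q - 1) = 0 at q ∈ {1, 2, 4}.
The Hessian is diagonal: diag(psi_pp, psi_qq). Second derivatives: psi_pp(-3)=-84, psi_pp(-2)=72, psi_pp(4)=-504; psi_qq(1)=-108, psi_qq(2)=72, psi_qq(4)=-216.
Saddle points occur where the two diagonal entries have opposite signs: (-3, 2), (-2, 1), (-2, 4), (4, 2). Count: 4.

4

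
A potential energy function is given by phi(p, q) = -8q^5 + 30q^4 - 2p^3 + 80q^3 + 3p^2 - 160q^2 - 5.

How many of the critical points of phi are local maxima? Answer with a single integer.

phi separates as a function of p plus a function of q, so ∇phi=0 decouples.
∂phi/∂p = -6p(p - 1) = 0 at p ∈ {0, 1}; ∂phi/∂q = -40q(q - 4)(q - 1)(q + 2) = 0 at q ∈ {-2, 0, 1, 4}.
The Hessian is diagonal: diag(phi_pp, phi_qq). Second derivatives: phi_pp(0)=6, phi_pp(1)=-6; phi_qq(-2)=1440, phi_qq(0)=-320, phi_qq(1)=360, phi_qq(4)=-2880.
Local maxima occur where both diagonal entries negative: (1, 0), (1, 4). Count: 2.

2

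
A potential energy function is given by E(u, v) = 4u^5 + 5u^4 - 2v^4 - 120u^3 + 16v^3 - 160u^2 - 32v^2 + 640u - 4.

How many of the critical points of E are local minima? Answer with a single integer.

2

E separates as a function of u plus a function of v, so ∇E=0 decouples.
∂E/∂u = 20(u - 4)(u - 1)(u + 2)(u + 4) = 0 at u ∈ {-4, -2, 1, 4}; ∂E/∂v = -8v(v - 4)(v - 2) = 0 at v ∈ {0, 2, 4}.
The Hessian is diagonal: diag(E_uu, E_vv). Second derivatives: E_uu(-4)=-1600, E_uu(-2)=720, E_uu(1)=-900, E_uu(4)=2880; E_vv(0)=-64, E_vv(2)=32, E_vv(4)=-64.
Local minima occur where both diagonal entries positive: (-2, 2), (4, 2). Count: 2.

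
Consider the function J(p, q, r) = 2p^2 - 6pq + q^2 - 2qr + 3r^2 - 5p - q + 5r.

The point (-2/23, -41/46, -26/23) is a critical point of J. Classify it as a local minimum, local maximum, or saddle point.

The Hessian is constant: H = [[4, -6, 0], [-6, 2, -2], [0, -2, 6]].
Leading principal minors: Δ₁ = 4, Δ₂ = -28, Δ₃ = -184.
The minors fit neither the all-positive nor the alternating-sign pattern, so H is indefinite: a saddle point.

saddle point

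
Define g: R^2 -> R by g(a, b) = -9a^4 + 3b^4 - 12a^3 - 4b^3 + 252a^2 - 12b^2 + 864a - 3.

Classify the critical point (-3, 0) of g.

The mixed partial ∂²g/∂a∂b is 0, so the Hessian at any point is diag(g_aa, g_bb) = diag(36(-3a^2 - 2a + 14), 12(3b^2 - 2b - 2)).
At (-3, 0): H = diag(-252, -24).
Both eigenvalues are negative, so H is negative definite: a local maximum.

local maximum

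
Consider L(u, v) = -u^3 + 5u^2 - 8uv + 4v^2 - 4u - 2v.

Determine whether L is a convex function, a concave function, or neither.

neither

The term -u^3 is cubic, so the Hessian is not constant.
∂²L/∂u² = -6u + 10, which takes both signs as u varies (negative for sufficiently large u). A diagonal entry of the Hessian changing sign means the Hessian is neither positive- nor negative-semidefinite on all of R^2.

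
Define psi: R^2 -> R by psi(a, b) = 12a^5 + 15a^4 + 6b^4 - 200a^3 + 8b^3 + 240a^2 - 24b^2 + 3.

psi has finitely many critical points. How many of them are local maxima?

2

psi separates as a function of a plus a function of b, so ∇psi=0 decouples.
∂psi/∂a = 60a(a - 2)(a - 1)(a + 4) = 0 at a ∈ {-4, 0, 1, 2}; ∂psi/∂b = 24b(b - 1)(b + 2) = 0 at b ∈ {-2, 0, 1}.
The Hessian is diagonal: diag(psi_aa, psi_bb). Second derivatives: psi_aa(-4)=-7200, psi_aa(0)=480, psi_aa(1)=-300, psi_aa(2)=720; psi_bb(-2)=144, psi_bb(0)=-48, psi_bb(1)=72.
Local maxima occur where both diagonal entries negative: (-4, 0), (1, 0). Count: 2.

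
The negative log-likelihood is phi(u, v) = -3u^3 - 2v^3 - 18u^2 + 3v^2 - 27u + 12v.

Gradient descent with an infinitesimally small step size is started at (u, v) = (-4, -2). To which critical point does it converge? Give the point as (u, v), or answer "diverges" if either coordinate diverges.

(-3, -1)

phi is separable, so gradient descent decouples: u follows -∂phi/∂u, v follows -∂phi/∂v.
∂phi/∂u = -9(u + 1)(u + 3); at u=-4 this is -27, so u increases.
∂phi/∂v = -6(v - 2)(v + 1); at v=-2 this is -24, so v increases.
u converges to its nearest critical value -3 (a local min of the u-part); v converges to -1. The iterate converges to (-3, -1).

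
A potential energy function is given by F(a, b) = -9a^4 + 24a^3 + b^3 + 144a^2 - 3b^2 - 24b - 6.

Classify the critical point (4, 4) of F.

saddle point

The mixed partial ∂²F/∂a∂b is 0, so the Hessian at any point is diag(F_aa, F_bb) = diag(36(-3a^2 + 4a + 8), 6(b - 1)).
At (4, 4): H = diag(-864, 18).
The eigenvalues have opposite signs, so H is indefinite: a saddle point.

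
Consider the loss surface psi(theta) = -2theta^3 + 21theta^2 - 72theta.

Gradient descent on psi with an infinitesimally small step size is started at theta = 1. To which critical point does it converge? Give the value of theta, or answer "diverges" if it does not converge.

psi'(theta) = -6(theta - 4)(theta - 3), so psi'(1) = -36.
Gradient descent moves in the -psi' direction, i.e. theta is increasing.
The nearest critical point in that direction is theta = 3, where psi'' = 6 > 0 (a local minimum). The iterate converges there.

3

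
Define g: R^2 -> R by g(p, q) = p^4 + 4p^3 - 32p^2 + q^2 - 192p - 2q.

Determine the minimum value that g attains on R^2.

g(p,q) separates as A(p) + B(q), so its minimum is min A + min B.
A'(p) = 4(p - 4)(p + 3)(p + 4) vanishes at p ∈ {-4, -3, 4}; B'(q) = 2q - 2 vanishes at q ∈ {1}.
Local minima of A (where A''>0): A(-4)=256, A(4)=-768. Local minima of B: B(1)=-1.
So the global minimum of g is A(4) + B(1) = -768 − 1 = -769, attained at (4, 1).

-769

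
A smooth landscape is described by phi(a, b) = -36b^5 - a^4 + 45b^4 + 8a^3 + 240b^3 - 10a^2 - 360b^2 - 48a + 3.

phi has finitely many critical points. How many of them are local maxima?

4

phi separates as a function of a plus a function of b, so ∇phi=0 decouples.
∂phi/∂a = -4(a - 4)(a - 3)(a + 1) = 0 at a ∈ {-1, 3, 4}; ∂phi/∂b = -180b(b - 2)(b - 1)(b + 2) = 0 at b ∈ {-2, 0, 1, 2}.
The Hessian is diagonal: diag(phi_aa, phi_bb). Second derivatives: phi_aa(-1)=-80, phi_aa(3)=16, phi_aa(4)=-20; phi_bb(-2)=4320, phi_bb(0)=-720, phi_bb(1)=540, phi_bb(2)=-1440.
Local maxima occur where both diagonal entries negative: (-1, 0), (-1, 2), (4, 0), (4, 2). Count: 4.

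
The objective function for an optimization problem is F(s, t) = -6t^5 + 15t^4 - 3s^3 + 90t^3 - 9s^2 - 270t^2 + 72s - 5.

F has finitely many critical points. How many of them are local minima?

2

F separates as a function of s plus a function of t, so ∇F=0 decouples.
∂F/∂s = -9(s - 2)(s + 4) = 0 at s ∈ {-4, 2}; ∂F/∂t = -30t(t - 3)(t - 2)(t + 3) = 0 at t ∈ {-3, 0, 2, 3}.
The Hessian is diagonal: diag(F_ss, F_tt). Second derivatives: F_ss(-4)=54, F_ss(2)=-54; F_tt(-3)=2700, F_tt(0)=-540, F_tt(2)=300, F_tt(3)=-540.
Local minima occur where both diagonal entries positive: (-4, -3), (-4, 2). Count: 2.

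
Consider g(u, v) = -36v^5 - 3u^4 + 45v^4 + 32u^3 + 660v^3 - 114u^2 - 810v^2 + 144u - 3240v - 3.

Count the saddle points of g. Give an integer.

g separates as a function of u plus a function of v, so ∇g=0 decouples.
∂g/∂u = -12(u - 4)(u - 3)(u - 1) = 0 at u ∈ {1, 3, 4}; ∂g/∂v = -180(v - 3)(v - 2)(v + 1)(v + 3) = 0 at v ∈ {-3, -1, 2, 3}.
The Hessian is diagonal: diag(g_uu, g_vv). Second derivatives: g_uu(1)=-72, g_uu(3)=24, g_uu(4)=-36; g_vv(-3)=10800, g_vv(-1)=-4320, g_vv(2)=2700, g_vv(3)=-4320.
Saddle points occur where the two diagonal entries have opposite signs: (1, -3), (1, 2), (3, -1), (3, 3), (4, -3), (4, 2). Count: 6.

6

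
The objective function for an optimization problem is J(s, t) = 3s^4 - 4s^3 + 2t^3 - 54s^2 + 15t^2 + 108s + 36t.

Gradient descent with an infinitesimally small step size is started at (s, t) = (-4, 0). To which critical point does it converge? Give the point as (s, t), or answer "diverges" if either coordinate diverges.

(-3, -2)

J is separable, so gradient descent decouples: s follows -∂J/∂s, t follows -∂J/∂t.
∂J/∂s = 12(s - 3)(s - 1)(s + 3); at s=-4 this is -420, so s increases.
∂J/∂t = 6(t + 2)(t + 3); at t=0 this is 36, so t decreases.
s converges to its nearest critical value -3 (a local min of the s-part); t converges to -2. The iterate converges to (-3, -2).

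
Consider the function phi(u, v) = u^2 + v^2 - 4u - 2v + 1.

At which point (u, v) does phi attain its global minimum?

phi(u,v) separates as P(u) + Q(v) + 1, so its minimum is min P + min Q + 1.
P'(u) = 2u - 4 vanishes at u ∈ {2}; Q'(v) = 2v - 2 vanishes at v ∈ {1}.
Local minima of P (where P''>0): P(2)=-4. Local minima of Q: Q(1)=-1.
So the global minimum of phi is P(2) + Q(1) + 1 = -4 − 1 + 1 = -4, attained at (2, 1).

(2, 1)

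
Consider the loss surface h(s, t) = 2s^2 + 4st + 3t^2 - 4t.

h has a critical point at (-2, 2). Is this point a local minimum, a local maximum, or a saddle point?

local minimum

The Hessian of h is constant: H = [[4, 4], [4, 6]].
det(H) = 4·6 − 4² = 8.
det(H) > 0 and tr(H) = 10 > 0, so H is positive definite and the point is a local minimum.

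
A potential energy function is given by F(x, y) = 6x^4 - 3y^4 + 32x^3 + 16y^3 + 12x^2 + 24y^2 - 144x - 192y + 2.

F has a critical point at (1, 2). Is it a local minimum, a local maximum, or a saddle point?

The mixed partial ∂²F/∂x∂y is 0, so the Hessian at any point is diag(F_xx, F_yy) = diag(24(3x^2 + 8x + 1), 12(-3y^2 + 8y + 4)).
At (1, 2): H = diag(288, 96).
Both eigenvalues are positive, so H is positive definite: a local minimum.

local minimum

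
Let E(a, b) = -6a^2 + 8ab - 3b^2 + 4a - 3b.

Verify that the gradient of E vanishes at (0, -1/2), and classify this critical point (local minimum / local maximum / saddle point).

local maximum

∇E = (-12a + 8b + 4, 8a - 6b - 3); substituting (0, -1/2) gives ∇E = (0, 0), so (0, -1/2) is indeed a critical point.
The Hessian of E is constant: H = [[-12, 8], [8, -6]].
det(H) = (-12)·(-6) − 8² = 8.
det(H) > 0 and tr(H) = -18 < 0, so H is negative definite and the point is a local maximum.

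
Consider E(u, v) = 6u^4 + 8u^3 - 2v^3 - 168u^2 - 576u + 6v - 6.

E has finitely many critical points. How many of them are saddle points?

E separates as a function of u plus a function of v, so ∇E=0 decouples.
∂E/∂u = 24(u - 4)(u + 2)(u + 3) = 0 at u ∈ {-3, -2, 4}; ∂E/∂v = -6(v - 1)(v + 1) = 0 at v ∈ {-1, 1}.
The Hessian is diagonal: diag(E_uu, E_vv). Second derivatives: E_uu(-3)=168, E_uu(-2)=-144, E_uu(4)=1008; E_vv(-1)=12, E_vv(1)=-12.
Saddle points occur where the two diagonal entries have opposite signs: (-3, 1), (-2, -1), (4, 1). Count: 3.

3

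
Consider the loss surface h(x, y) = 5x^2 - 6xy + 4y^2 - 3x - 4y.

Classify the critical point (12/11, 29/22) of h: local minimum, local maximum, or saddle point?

local minimum

The Hessian of h is constant: H = [[10, -6], [-6, 8]].
det(H) = 10·8 − (-6)² = 44.
det(H) > 0 and tr(H) = 18 > 0, so H is positive definite and the point is a local minimum.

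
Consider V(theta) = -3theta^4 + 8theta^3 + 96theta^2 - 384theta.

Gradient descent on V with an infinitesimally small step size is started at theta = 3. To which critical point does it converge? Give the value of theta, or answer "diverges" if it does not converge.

2

V'(theta) = -12(theta - 4)(theta - 2)(theta + 4), so V'(3) = 84.
Gradient descent moves in the -V' direction, i.e. theta is decreasing.
The nearest critical point in that direction is theta = 2, where V'' = 144 > 0 (a local minimum). The iterate converges there.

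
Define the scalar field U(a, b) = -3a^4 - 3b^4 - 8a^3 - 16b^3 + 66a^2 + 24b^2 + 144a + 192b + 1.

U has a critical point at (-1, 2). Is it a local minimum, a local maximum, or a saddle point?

saddle point

The mixed partial ∂²U/∂a∂b is 0, so the Hessian at any point is diag(U_aa, U_bb) = diag(12(-3a^2 - 4a + 11), 12(-3b^2 - 8b + 4)).
At (-1, 2): H = diag(144, -288).
The eigenvalues have opposite signs, so H is indefinite: a saddle point.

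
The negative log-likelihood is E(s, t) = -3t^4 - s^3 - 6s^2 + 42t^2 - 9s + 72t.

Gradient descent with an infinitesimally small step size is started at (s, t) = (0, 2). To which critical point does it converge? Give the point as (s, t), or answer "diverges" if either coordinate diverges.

diverges

E is separable, so gradient descent decouples: s follows -∂E/∂s, t follows -∂E/∂t.
∂E/∂s = -3(s + 1)(s + 3); at s=0 this is -9, so s increases.
∂E/∂t = -12(t - 3)(t + 1)(t + 2); at t=2 this is 144, so t decreases.
The s-coordinate has no critical point in that direction and runs off to infinity.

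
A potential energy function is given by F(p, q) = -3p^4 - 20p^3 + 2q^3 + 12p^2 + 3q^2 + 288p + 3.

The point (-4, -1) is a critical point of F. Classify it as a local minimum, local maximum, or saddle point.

local maximum

The mixed partial ∂²F/∂p∂q is 0, so the Hessian at any point is diag(F_pp, F_qq) = diag(12(-3p^2 - 10p + 2), 6(2q + 1)).
At (-4, -1): H = diag(-72, -6).
Both eigenvalues are negative, so H is negative definite: a local maximum.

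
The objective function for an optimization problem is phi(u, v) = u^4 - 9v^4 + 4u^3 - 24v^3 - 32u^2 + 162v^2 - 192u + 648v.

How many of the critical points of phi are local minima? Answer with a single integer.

2

phi separates as a function of u plus a function of v, so ∇phi=0 decouples.
∂phi/∂u = 4(u - 4)(u + 3)(u + 4) = 0 at u ∈ {-4, -3, 4}; ∂phi/∂v = -36(v - 3)(v + 2)(v + 3) = 0 at v ∈ {-3, -2, 3}.
The Hessian is diagonal: diag(phi_uu, phi_vv). Second derivatives: phi_uu(-4)=32, phi_uu(-3)=-28, phi_uu(4)=224; phi_vv(-3)=-216, phi_vv(-2)=180, phi_vv(3)=-1080.
Local minima occur where both diagonal entries positive: (-4, -2), (4, -2). Count: 2.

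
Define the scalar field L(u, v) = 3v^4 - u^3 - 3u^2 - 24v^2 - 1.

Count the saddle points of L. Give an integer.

L separates as a function of u plus a function of v, so ∇L=0 decouples.
∂L/∂u = -3u(u + 2) = 0 at u ∈ {-2, 0}; ∂L/∂v = 12v(v - 2)(v + 2) = 0 at v ∈ {-2, 0, 2}.
The Hessian is diagonal: diag(L_uu, L_vv). Second derivatives: L_uu(-2)=6, L_uu(0)=-6; L_vv(-2)=96, L_vv(0)=-48, L_vv(2)=96.
Saddle points occur where the two diagonal entries have opposite signs: (-2, 0), (0, -2), (0, 2). Count: 3.

3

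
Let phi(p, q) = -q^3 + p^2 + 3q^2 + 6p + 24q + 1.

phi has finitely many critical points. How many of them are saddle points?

phi separates as a function of p plus a function of q, so ∇phi=0 decouples.
∂phi/∂p = 2(p + 3) = 0 at p ∈ {-3}; ∂phi/∂q = -3(q - 4)(q + 2) = 0 at q ∈ {-2, 4}.
The Hessian is diagonal: diag(phi_pp, phi_qq). Second derivatives: phi_pp(-3)=2; phi_qq(-2)=18, phi_qq(4)=-18.
Saddle points occur where the two diagonal entries have opposite signs: (-3, 4). Count: 1.

1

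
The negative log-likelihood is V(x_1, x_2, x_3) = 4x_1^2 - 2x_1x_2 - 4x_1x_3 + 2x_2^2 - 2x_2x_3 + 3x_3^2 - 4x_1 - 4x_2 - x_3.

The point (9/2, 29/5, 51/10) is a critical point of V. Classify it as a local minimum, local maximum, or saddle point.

The Hessian is constant: H = [[8, -2, -4], [-2, 4, -2], [-4, -2, 6]].
Leading principal minors: Δ₁ = 8, Δ₂ = 28, Δ₃ = 40.
All leading minors are positive, so H is positive definite: a local minimum.

local minimum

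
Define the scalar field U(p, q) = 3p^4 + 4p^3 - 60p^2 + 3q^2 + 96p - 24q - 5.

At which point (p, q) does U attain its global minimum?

(-4, 4)

U(p,q) separates as A(p) + B(q) − 5, so its minimum is min A + min B − 5.
A'(p) = 12(p - 2)(p - 1)(p + 4) vanishes at p ∈ {-4, 1, 2}; B'(q) = 6q - 24 vanishes at q ∈ {4}.
Local minima of A (where A''>0): A(-4)=-832, A(2)=32. Local minima of B: B(4)=-48.
So the global minimum of U is A(-4) + B(4) − 5 = -832 − 48 − 5 = -885, attained at (-4, 4).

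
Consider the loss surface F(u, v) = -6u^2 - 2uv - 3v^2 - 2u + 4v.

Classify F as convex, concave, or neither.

F is quadratic, so its Hessian is the constant matrix H = [[-12, -2], [-2, -6]].
det(H) = 68, tr(H) = -18.
det(H) > 0 and tr(H) < 0, so H is negative definite everywhere: concave.

concave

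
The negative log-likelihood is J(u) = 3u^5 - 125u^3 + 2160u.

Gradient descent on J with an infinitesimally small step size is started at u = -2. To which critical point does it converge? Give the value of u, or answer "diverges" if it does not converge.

-3

J'(u) = 15(u - 4)(u - 3)(u + 3)(u + 4), so J'(-2) = 900.
Gradient descent moves in the -J' direction, i.e. u is decreasing.
The nearest critical point in that direction is u = -3, where J'' = 630 > 0 (a local minimum). The iterate converges there.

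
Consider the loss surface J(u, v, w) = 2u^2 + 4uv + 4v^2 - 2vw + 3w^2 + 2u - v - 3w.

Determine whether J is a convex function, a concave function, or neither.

J is quadratic, so its Hessian is the constant matrix H = [[4, 4, 0], [4, 8, -2], [0, -2, 6]].
Leading principal minors: 4, 16, 80.
All positive ⇒ H ≻ 0 ⇒ convex.

convex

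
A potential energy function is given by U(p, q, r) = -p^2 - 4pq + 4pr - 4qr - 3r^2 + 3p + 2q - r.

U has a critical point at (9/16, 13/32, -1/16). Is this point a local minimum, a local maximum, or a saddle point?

The Hessian is constant: H = [[-2, -4, 4], [-4, 0, -4], [4, -4, -6]].
Leading principal minors: Δ₁ = -2, Δ₂ = -16, Δ₃ = 256.
The minors fit neither the all-positive nor the alternating-sign pattern, so H is indefinite: a saddle point.

saddle point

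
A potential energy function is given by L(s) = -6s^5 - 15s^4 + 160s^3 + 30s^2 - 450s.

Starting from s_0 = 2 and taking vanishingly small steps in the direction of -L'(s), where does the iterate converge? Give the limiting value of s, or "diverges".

L'(s) = -30(s - 3)(s - 1)(s + 1)(s + 5), so L'(2) = 630.
Gradient descent moves in the -L' direction, i.e. s is decreasing.
The nearest critical point in that direction is s = 1, where L'' = 720 > 0 (a local minimum). The iterate converges there.

1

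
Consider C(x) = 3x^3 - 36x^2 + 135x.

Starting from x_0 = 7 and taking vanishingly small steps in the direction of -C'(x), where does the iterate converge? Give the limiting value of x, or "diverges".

C'(x) = 9(x - 5)(x - 3), so C'(7) = 72.
Gradient descent moves in the -C' direction, i.e. x is decreasing.
The nearest critical point in that direction is x = 5, where C'' = 18 > 0 (a local minimum). The iterate converges there.

5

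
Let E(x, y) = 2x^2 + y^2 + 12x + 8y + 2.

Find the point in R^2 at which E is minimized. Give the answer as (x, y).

(-3, -4)

E(x,y) separates as P(x) + Q(y) + 2, so its minimum is min P + min Q + 2.
P'(x) = 4x + 12 vanishes at x ∈ {-3}; Q'(y) = 2y + 8 vanishes at y ∈ {-4}.
Local minima of P (where P''>0): P(-3)=-18. Local minima of Q: Q(-4)=-16.
So the global minimum of E is P(-3) + Q(-4) + 2 = -18 − 16 + 2 = -32, attained at (-3, -4).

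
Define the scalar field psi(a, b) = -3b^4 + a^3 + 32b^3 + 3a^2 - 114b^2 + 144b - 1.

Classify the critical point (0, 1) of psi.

saddle point

The mixed partial ∂²psi/∂a∂b is 0, so the Hessian at any point is diag(psi_aa, psi_bb) = diag(6(a + 1), 12(-3b^2 + 16b - 19)).
At (0, 1): H = diag(6, -72).
The eigenvalues have opposite signs, so H is indefinite: a saddle point.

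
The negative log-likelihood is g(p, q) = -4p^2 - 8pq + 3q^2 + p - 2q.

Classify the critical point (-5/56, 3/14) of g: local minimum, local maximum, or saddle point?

The Hessian of g is constant: H = [[-8, -8], [-8, 6]].
det(H) = (-8)·6 − (-8)² = -112.
Since det(H) < 0, H is indefinite and the critical point is a saddle point.

saddle point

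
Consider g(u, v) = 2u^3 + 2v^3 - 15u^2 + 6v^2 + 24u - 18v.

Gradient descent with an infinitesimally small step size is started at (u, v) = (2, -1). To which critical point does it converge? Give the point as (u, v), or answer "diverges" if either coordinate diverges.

g is separable, so gradient descent decouples: u follows -∂g/∂u, v follows -∂g/∂v.
∂g/∂u = 6(u - 4)(u - 1); at u=2 this is -12, so u increases.
∂g/∂v = 6(v - 1)(v + 3); at v=-1 this is -24, so v increases.
u converges to its nearest critical value 4 (a local min of the u-part); v converges to 1. The iterate converges to (4, 1).

(4, 1)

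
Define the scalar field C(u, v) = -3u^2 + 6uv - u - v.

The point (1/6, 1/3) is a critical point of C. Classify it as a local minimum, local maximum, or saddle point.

The Hessian of C is constant: H = [[-6, 6], [6, 0]].
det(H) = (-6)·0 − 6² = -36.
Since det(H) < 0, H is indefinite and the critical point is a saddle point.

saddle point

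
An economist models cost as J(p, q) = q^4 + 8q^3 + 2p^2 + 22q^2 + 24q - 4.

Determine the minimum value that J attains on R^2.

J(p,q) separates as A(p) + B(q) − 4, so its minimum is min A + min B − 4.
A'(p) = 4p vanishes at p ∈ {0}; B'(q) = 4(q + 1)(q + 2)(q + 3) vanishes at q ∈ {-3, -2, -1}.
Local minima of A (where A''>0): A(0)=0. Local minima of B: B(-3)=-9, B(-1)=-9.
So the global minimum of J is A(0) + B(-3) − 4 = 0 − 9 − 4 = -13, attained at (0, -3).

-13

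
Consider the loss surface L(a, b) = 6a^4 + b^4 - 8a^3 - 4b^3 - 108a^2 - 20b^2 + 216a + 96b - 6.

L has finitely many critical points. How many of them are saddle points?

4

L separates as a function of a plus a function of b, so ∇L=0 decouples.
∂L/∂a = 24(a - 3)(a - 1)(a + 3) = 0 at a ∈ {-3, 1, 3}; ∂L/∂b = 4(b - 4)(b - 2)(b + 3) = 0 at b ∈ {-3, 2, 4}.
The Hessian is diagonal: diag(L_aa, L_bb). Second derivatives: L_aa(-3)=576, L_aa(1)=-192, L_aa(3)=288; L_bb(-3)=140, L_bb(2)=-40, L_bb(4)=56.
Saddle points occur where the two diagonal entries have opposite signs: (-3, 2), (1, -3), (1, 4), (3, 2). Count: 4.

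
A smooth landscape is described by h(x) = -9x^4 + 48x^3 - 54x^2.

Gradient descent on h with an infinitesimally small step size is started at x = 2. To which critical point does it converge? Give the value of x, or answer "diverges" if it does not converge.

1

h'(x) = -36x(x - 3)(x - 1), so h'(2) = 72.
Gradient descent moves in the -h' direction, i.e. x is decreasing.
The nearest critical point in that direction is x = 1, where h'' = 72 > 0 (a local minimum). The iterate converges there.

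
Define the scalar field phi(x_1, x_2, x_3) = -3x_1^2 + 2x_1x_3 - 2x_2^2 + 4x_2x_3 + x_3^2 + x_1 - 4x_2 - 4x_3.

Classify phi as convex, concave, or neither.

phi is quadratic, so its Hessian is the constant matrix H = [[-6, 0, 2], [0, -4, 4], [2, 4, 2]].
Leading principal minors: -6, 24, 160.
Neither pattern holds ⇒ H is indefinite ⇒ neither convex nor concave.

neither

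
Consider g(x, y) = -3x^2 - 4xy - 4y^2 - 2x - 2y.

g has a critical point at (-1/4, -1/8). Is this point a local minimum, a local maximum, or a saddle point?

local maximum

The Hessian of g is constant: H = [[-6, -4], [-4, -8]].
det(H) = (-6)·(-8) − (-4)² = 32.
det(H) > 0 and tr(H) = -14 < 0, so H is negative definite and the point is a local maximum.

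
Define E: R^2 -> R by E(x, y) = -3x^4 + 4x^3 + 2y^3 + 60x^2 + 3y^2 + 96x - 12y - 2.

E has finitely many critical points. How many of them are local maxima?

E separates as a function of x plus a function of y, so ∇E=0 decouples.
∂E/∂x = -12(x - 4)(x + 1)(x + 2) = 0 at x ∈ {-2, -1, 4}; ∂E/∂y = 6(y - 1)(y + 2) = 0 at y ∈ {-2, 1}.
The Hessian is diagonal: diag(E_xx, E_yy). Second derivatives: E_xx(-2)=-72, E_xx(-1)=60, E_xx(4)=-360; E_yy(-2)=-18, E_yy(1)=18.
Local maxima occur where both diagonal entries negative: (-2, -2), (4, -2). Count: 2.

2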